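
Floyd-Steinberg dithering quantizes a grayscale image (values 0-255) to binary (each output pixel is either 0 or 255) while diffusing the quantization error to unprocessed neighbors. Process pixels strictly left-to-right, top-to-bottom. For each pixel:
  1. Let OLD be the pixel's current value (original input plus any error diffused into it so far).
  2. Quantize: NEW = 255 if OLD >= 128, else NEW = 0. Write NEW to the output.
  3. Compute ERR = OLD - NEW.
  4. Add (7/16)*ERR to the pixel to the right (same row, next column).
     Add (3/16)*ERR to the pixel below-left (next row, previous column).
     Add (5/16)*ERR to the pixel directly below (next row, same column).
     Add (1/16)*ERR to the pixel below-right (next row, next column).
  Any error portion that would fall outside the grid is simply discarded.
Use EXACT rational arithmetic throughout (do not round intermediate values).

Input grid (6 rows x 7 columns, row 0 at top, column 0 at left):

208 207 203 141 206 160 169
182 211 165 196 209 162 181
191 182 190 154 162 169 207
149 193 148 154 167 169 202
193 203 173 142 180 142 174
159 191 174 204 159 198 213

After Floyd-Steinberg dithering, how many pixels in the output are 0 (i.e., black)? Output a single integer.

Answer: 11

Derivation:
(0,0): OLD=208 → NEW=255, ERR=-47
(0,1): OLD=2983/16 → NEW=255, ERR=-1097/16
(0,2): OLD=44289/256 → NEW=255, ERR=-20991/256
(0,3): OLD=430599/4096 → NEW=0, ERR=430599/4096
(0,4): OLD=16514609/65536 → NEW=255, ERR=-197071/65536
(0,5): OLD=166392663/1048576 → NEW=255, ERR=-100994217/1048576
(0,6): OLD=2128389985/16777216 → NEW=0, ERR=2128389985/16777216
(1,0): OLD=39541/256 → NEW=255, ERR=-25739/256
(1,1): OLD=260659/2048 → NEW=0, ERR=260659/2048
(1,2): OLD=13794351/65536 → NEW=255, ERR=-2917329/65536
(1,3): OLD=53395651/262144 → NEW=255, ERR=-13451069/262144
(1,4): OLD=2921293225/16777216 → NEW=255, ERR=-1356896855/16777216
(1,5): OLD=16121724153/134217728 → NEW=0, ERR=16121724153/134217728
(1,6): OLD=573754948983/2147483648 → NEW=255, ERR=26146618743/2147483648
(2,0): OLD=6011105/32768 → NEW=255, ERR=-2344735/32768
(2,1): OLD=184378811/1048576 → NEW=255, ERR=-83008069/1048576
(2,2): OLD=2345272817/16777216 → NEW=255, ERR=-1932917263/16777216
(2,3): OLD=9343385257/134217728 → NEW=0, ERR=9343385257/134217728
(2,4): OLD=200249199353/1073741824 → NEW=255, ERR=-73554965767/1073741824
(2,5): OLD=5971521254483/34359738368 → NEW=255, ERR=-2790212029357/34359738368
(2,6): OLD=100486860151925/549755813888 → NEW=255, ERR=-39700872389515/549755813888
(3,0): OLD=1875623377/16777216 → NEW=0, ERR=1875623377/16777216
(3,1): OLD=25648752509/134217728 → NEW=255, ERR=-8576768131/134217728
(3,2): OLD=98939317703/1073741824 → NEW=0, ERR=98939317703/1073741824
(3,3): OLD=841909721601/4294967296 → NEW=255, ERR=-253306938879/4294967296
(3,4): OLD=59876508357073/549755813888 → NEW=0, ERR=59876508357073/549755813888
(3,5): OLD=762847778631427/4398046511104 → NEW=255, ERR=-358654081700093/4398046511104
(3,6): OLD=9758725716649181/70368744177664 → NEW=255, ERR=-8185304048655139/70368744177664
(4,0): OLD=463758974751/2147483648 → NEW=255, ERR=-83849355489/2147483648
(4,1): OLD=6535655648275/34359738368 → NEW=255, ERR=-2226077635565/34359738368
(4,2): OLD=87080484011517/549755813888 → NEW=255, ERR=-53107248529923/549755813888
(4,3): OLD=472732242148335/4398046511104 → NEW=0, ERR=472732242148335/4398046511104
(4,4): OLD=8517605715394205/35184372088832 → NEW=255, ERR=-454409167257955/35184372088832
(4,5): OLD=107932012817773725/1125899906842624 → NEW=0, ERR=107932012817773725/1125899906842624
(4,6): OLD=3143389661566646363/18014398509481984 → NEW=255, ERR=-1450281958351259557/18014398509481984
(5,0): OLD=74024993062377/549755813888 → NEW=255, ERR=-66162739479063/549755813888
(5,1): OLD=429020599724067/4398046511104 → NEW=0, ERR=429020599724067/4398046511104
(5,2): OLD=7128137266438885/35184372088832 → NEW=255, ERR=-1843877616213275/35184372088832
(5,3): OLD=58040922731349593/281474976710656 → NEW=255, ERR=-13735196329867687/281474976710656
(5,4): OLD=2851813891453362355/18014398509481984 → NEW=255, ERR=-1741857728464543565/18014398509481984
(5,5): OLD=24463834017759583363/144115188075855872 → NEW=255, ERR=-12285538941583663997/144115188075855872
(5,6): OLD=360949807678055818317/2305843009213693952 → NEW=255, ERR=-227040159671436139443/2305843009213693952
Output grid:
  Row 0: ###.##.  (2 black, running=2)
  Row 1: #.###.#  (2 black, running=4)
  Row 2: ###.###  (1 black, running=5)
  Row 3: .#.#.##  (3 black, running=8)
  Row 4: ###.#.#  (2 black, running=10)
  Row 5: #.#####  (1 black, running=11)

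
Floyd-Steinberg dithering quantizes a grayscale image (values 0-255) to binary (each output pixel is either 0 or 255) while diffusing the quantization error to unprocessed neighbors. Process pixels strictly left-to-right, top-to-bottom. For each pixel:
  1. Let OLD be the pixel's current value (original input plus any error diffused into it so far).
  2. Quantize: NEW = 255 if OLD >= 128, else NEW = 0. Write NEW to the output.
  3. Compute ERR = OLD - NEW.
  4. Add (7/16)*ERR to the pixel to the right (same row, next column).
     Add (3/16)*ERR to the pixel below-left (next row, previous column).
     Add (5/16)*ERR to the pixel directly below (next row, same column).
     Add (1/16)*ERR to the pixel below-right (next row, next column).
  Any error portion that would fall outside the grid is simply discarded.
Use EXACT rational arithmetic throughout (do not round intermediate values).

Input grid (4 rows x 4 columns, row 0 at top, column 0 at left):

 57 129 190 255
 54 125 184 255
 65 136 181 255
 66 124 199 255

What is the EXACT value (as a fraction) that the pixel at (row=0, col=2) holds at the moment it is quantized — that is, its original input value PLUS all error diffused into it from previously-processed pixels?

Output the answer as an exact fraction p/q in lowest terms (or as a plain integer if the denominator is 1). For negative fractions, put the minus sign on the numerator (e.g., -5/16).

(0,0): OLD=57 → NEW=0, ERR=57
(0,1): OLD=2463/16 → NEW=255, ERR=-1617/16
(0,2): OLD=37321/256 → NEW=255, ERR=-27959/256
Target (0,2): original=190, with diffused error = 37321/256

Answer: 37321/256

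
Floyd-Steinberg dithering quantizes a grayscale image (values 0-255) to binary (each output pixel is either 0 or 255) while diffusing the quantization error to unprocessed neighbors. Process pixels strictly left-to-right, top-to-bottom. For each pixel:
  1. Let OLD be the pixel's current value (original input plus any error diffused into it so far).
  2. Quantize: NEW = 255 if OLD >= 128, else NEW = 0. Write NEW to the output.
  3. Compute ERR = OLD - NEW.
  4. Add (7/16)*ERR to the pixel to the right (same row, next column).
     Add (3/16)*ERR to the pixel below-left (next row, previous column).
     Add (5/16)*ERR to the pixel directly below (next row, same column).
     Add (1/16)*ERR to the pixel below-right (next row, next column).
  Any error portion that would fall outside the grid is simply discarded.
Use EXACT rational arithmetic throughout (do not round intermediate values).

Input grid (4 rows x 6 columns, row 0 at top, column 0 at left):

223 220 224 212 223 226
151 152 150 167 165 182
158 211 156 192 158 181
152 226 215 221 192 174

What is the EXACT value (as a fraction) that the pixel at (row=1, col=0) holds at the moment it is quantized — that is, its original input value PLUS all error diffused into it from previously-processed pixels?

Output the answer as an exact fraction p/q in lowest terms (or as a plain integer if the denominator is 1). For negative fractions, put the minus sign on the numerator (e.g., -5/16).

Answer: 2109/16

Derivation:
(0,0): OLD=223 → NEW=255, ERR=-32
(0,1): OLD=206 → NEW=255, ERR=-49
(0,2): OLD=3241/16 → NEW=255, ERR=-839/16
(0,3): OLD=48399/256 → NEW=255, ERR=-16881/256
(0,4): OLD=795241/4096 → NEW=255, ERR=-249239/4096
(0,5): OLD=13066463/65536 → NEW=255, ERR=-3645217/65536
(1,0): OLD=2109/16 → NEW=255, ERR=-1971/16
Target (1,0): original=151, with diffused error = 2109/16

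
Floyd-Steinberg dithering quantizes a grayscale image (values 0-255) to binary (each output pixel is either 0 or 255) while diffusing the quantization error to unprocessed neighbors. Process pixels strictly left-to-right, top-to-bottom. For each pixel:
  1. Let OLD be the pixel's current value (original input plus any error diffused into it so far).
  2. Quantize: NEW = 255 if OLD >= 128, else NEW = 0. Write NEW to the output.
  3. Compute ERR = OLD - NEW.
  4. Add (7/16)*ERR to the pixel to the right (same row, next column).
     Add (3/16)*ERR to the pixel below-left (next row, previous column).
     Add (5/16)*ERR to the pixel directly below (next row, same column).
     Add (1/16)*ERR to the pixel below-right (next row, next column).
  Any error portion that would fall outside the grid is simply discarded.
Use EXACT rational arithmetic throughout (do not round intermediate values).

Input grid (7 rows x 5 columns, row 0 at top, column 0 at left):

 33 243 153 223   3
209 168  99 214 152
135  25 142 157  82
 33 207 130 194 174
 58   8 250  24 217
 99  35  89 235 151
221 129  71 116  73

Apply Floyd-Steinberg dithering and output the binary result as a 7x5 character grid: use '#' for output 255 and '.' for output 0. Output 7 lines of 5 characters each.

Answer: .###.
##.#.
..#.#
.#.##
..#.#
#..##
#.#..

Derivation:
(0,0): OLD=33 → NEW=0, ERR=33
(0,1): OLD=4119/16 → NEW=255, ERR=39/16
(0,2): OLD=39441/256 → NEW=255, ERR=-25839/256
(0,3): OLD=732535/4096 → NEW=255, ERR=-311945/4096
(0,4): OLD=-1987007/65536 → NEW=0, ERR=-1987007/65536
(1,0): OLD=56261/256 → NEW=255, ERR=-9019/256
(1,1): OLD=279523/2048 → NEW=255, ERR=-242717/2048
(1,2): OLD=97055/65536 → NEW=0, ERR=97055/65536
(1,3): OLD=46885811/262144 → NEW=255, ERR=-19960909/262144
(1,4): OLD=438103225/4194304 → NEW=0, ERR=438103225/4194304
(2,0): OLD=3334769/32768 → NEW=0, ERR=3334769/32768
(2,1): OLD=32048747/1048576 → NEW=0, ERR=32048747/1048576
(2,2): OLD=2250668289/16777216 → NEW=255, ERR=-2027521791/16777216
(2,3): OLD=26846307955/268435456 → NEW=0, ERR=26846307955/268435456
(2,4): OLD=659864535141/4294967296 → NEW=255, ERR=-435352125339/4294967296
(3,0): OLD=1183357409/16777216 → NEW=0, ERR=1183357409/16777216
(3,1): OLD=31019188685/134217728 → NEW=255, ERR=-3206331955/134217728
(3,2): OLD=439998760927/4294967296 → NEW=0, ERR=439998760927/4294967296
(3,3): OLD=2091771561895/8589934592 → NEW=255, ERR=-98661759065/8589934592
(3,4): OLD=19729306191843/137438953472 → NEW=255, ERR=-15317626943517/137438953472
(4,0): OLD=162269352079/2147483648 → NEW=0, ERR=162269352079/2147483648
(4,1): OLD=3931449409679/68719476736 → NEW=0, ERR=3931449409679/68719476736
(4,2): OLD=333588429507393/1099511627776 → NEW=255, ERR=53212964424513/1099511627776
(4,3): OLD=476576326388879/17592186044416 → NEW=0, ERR=476576326388879/17592186044416
(4,4): OLD=54410763704518505/281474976710656 → NEW=255, ERR=-17365355356698775/281474976710656
(5,0): OLD=146609095711501/1099511627776 → NEW=255, ERR=-133766369371379/1099511627776
(5,1): OLD=118299340133607/8796093022208 → NEW=0, ERR=118299340133607/8796093022208
(5,2): OLD=33400680871124383/281474976710656 → NEW=0, ERR=33400680871124383/281474976710656
(5,3): OLD=322950809365906641/1125899906842624 → NEW=255, ERR=35846333121037521/1125899906842624
(5,4): OLD=2654292284533954987/18014398509481984 → NEW=255, ERR=-1939379335383950933/18014398509481984
(6,0): OLD=26107228172073149/140737488355328 → NEW=255, ERR=-9780831358535491/140737488355328
(6,1): OLD=528918459386974355/4503599627370496 → NEW=0, ERR=528918459386974355/4503599627370496
(6,2): OLD=11981298121692511617/72057594037927936 → NEW=255, ERR=-6393388357979112063/72057594037927936
(6,3): OLD=85734024905672902347/1152921504606846976 → NEW=0, ERR=85734024905672902347/1152921504606846976
(6,4): OLD=1362855749513585707341/18446744073709551616 → NEW=0, ERR=1362855749513585707341/18446744073709551616
Row 0: .###.
Row 1: ##.#.
Row 2: ..#.#
Row 3: .#.##
Row 4: ..#.#
Row 5: #..##
Row 6: #.#..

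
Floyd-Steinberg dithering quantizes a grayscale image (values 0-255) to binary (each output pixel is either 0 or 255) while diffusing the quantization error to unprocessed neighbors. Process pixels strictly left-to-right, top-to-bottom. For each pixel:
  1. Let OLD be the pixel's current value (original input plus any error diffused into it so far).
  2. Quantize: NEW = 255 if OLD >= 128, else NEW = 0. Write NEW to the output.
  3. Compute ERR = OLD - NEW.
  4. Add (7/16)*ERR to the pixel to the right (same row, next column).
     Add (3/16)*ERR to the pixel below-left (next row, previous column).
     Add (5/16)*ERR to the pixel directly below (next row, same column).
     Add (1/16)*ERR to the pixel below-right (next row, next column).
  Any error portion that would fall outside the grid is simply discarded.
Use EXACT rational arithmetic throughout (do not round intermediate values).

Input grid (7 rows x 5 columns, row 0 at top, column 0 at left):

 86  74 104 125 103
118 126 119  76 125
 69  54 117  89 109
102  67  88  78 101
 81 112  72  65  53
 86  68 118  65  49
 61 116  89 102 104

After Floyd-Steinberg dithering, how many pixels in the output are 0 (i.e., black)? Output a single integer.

Answer: 23

Derivation:
(0,0): OLD=86 → NEW=0, ERR=86
(0,1): OLD=893/8 → NEW=0, ERR=893/8
(0,2): OLD=19563/128 → NEW=255, ERR=-13077/128
(0,3): OLD=164461/2048 → NEW=0, ERR=164461/2048
(0,4): OLD=4526331/32768 → NEW=255, ERR=-3829509/32768
(1,0): OLD=21223/128 → NEW=255, ERR=-11417/128
(1,1): OLD=110673/1024 → NEW=0, ERR=110673/1024
(1,2): OLD=5124645/32768 → NEW=255, ERR=-3231195/32768
(1,3): OLD=3887041/131072 → NEW=0, ERR=3887041/131072
(1,4): OLD=223288611/2097152 → NEW=0, ERR=223288611/2097152
(2,0): OLD=1005835/16384 → NEW=0, ERR=1005835/16384
(2,1): OLD=47484585/524288 → NEW=0, ERR=47484585/524288
(2,2): OLD=1158672699/8388608 → NEW=255, ERR=-980422341/8388608
(2,3): OLD=8178551937/134217728 → NEW=0, ERR=8178551937/134217728
(2,4): OLD=366758266695/2147483648 → NEW=255, ERR=-180850063545/2147483648
(3,0): OLD=1159025371/8388608 → NEW=255, ERR=-980069669/8388608
(3,1): OLD=1752293695/67108864 → NEW=0, ERR=1752293695/67108864
(3,2): OLD=171768595045/2147483648 → NEW=0, ERR=171768595045/2147483648
(3,3): OLD=467898200381/4294967296 → NEW=0, ERR=467898200381/4294967296
(3,4): OLD=8669167579537/68719476736 → NEW=0, ERR=8669167579537/68719476736
(4,0): OLD=53027182069/1073741824 → NEW=0, ERR=53027182069/1073741824
(4,1): OLD=5135446187253/34359738368 → NEW=255, ERR=-3626287096587/34359738368
(4,2): OLD=40066627708411/549755813888 → NEW=0, ERR=40066627708411/549755813888
(4,3): OLD=1403700070886645/8796093022208 → NEW=255, ERR=-839303649776395/8796093022208
(4,4): OLD=8090484099681587/140737488355328 → NEW=0, ERR=8090484099681587/140737488355328
(5,0): OLD=44884487835647/549755813888 → NEW=0, ERR=44884487835647/549755813888
(5,1): OLD=384786286488637/4398046511104 → NEW=0, ERR=384786286488637/4398046511104
(5,2): OLD=21753121407387045/140737488355328 → NEW=255, ERR=-14134938123221595/140737488355328
(5,3): OLD=3701659509319083/562949953421312 → NEW=0, ERR=3701659509319083/562949953421312
(5,4): OLD=575358628455484649/9007199254740992 → NEW=0, ERR=575358628455484649/9007199254740992
(6,0): OLD=7242231767729295/70368744177664 → NEW=0, ERR=7242231767729295/70368744177664
(6,1): OLD=393251443490141665/2251799813685248 → NEW=255, ERR=-180957508999596575/2251799813685248
(6,2): OLD=1050495814626900667/36028797018963968 → NEW=0, ERR=1050495814626900667/36028797018963968
(6,3): OLD=70622757862240694473/576460752303423488 → NEW=0, ERR=70622757862240694473/576460752303423488
(6,4): OLD=1641495257311879374015/9223372036854775808 → NEW=255, ERR=-710464612086088457025/9223372036854775808
Output grid:
  Row 0: ..#.#  (3 black, running=3)
  Row 1: #.#..  (3 black, running=6)
  Row 2: ..#.#  (3 black, running=9)
  Row 3: #....  (4 black, running=13)
  Row 4: .#.#.  (3 black, running=16)
  Row 5: ..#..  (4 black, running=20)
  Row 6: .#..#  (3 black, running=23)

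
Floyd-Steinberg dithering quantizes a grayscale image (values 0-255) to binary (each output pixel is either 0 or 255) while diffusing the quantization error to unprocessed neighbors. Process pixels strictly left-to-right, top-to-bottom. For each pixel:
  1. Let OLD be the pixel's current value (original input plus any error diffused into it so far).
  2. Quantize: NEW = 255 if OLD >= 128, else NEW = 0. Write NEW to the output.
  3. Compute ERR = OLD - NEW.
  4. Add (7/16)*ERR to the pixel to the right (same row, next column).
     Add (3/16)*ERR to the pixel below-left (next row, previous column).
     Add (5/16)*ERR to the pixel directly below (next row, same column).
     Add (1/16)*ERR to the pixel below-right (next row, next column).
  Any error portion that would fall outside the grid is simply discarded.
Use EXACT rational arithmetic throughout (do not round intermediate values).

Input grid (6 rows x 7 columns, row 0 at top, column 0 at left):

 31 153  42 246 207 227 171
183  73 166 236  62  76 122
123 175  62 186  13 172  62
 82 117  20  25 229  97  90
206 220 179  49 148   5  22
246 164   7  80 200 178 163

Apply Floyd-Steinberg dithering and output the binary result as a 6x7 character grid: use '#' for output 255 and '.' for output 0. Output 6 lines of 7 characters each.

(0,0): OLD=31 → NEW=0, ERR=31
(0,1): OLD=2665/16 → NEW=255, ERR=-1415/16
(0,2): OLD=847/256 → NEW=0, ERR=847/256
(0,3): OLD=1013545/4096 → NEW=255, ERR=-30935/4096
(0,4): OLD=13349407/65536 → NEW=255, ERR=-3362273/65536
(0,5): OLD=214490841/1048576 → NEW=255, ERR=-52896039/1048576
(0,6): OLD=2498631663/16777216 → NEW=255, ERR=-1779558417/16777216
(1,0): OLD=45083/256 → NEW=255, ERR=-20197/256
(1,1): OLD=27453/2048 → NEW=0, ERR=27453/2048
(1,2): OLD=10876033/65536 → NEW=255, ERR=-5835647/65536
(1,3): OLD=48567405/262144 → NEW=255, ERR=-18279315/262144
(1,4): OLD=92777255/16777216 → NEW=0, ERR=92777255/16777216
(1,5): OLD=5309717591/134217728 → NEW=0, ERR=5309717591/134217728
(1,6): OLD=221207998521/2147483648 → NEW=0, ERR=221207998521/2147483648
(2,0): OLD=3304943/32768 → NEW=0, ERR=3304943/32768
(2,1): OLD=211485109/1048576 → NEW=255, ERR=-55901771/1048576
(2,2): OLD=-23272609/16777216 → NEW=0, ERR=-23272609/16777216
(2,3): OLD=21350555943/134217728 → NEW=255, ERR=-12874964697/134217728
(2,4): OLD=-25963115881/1073741824 → NEW=0, ERR=-25963115881/1073741824
(2,5): OLD=6646668268445/34359738368 → NEW=255, ERR=-2115065015395/34359738368
(2,6): OLD=38335332938267/549755813888 → NEW=0, ERR=38335332938267/549755813888
(3,0): OLD=1736817279/16777216 → NEW=0, ERR=1736817279/16777216
(3,1): OLD=20357420307/134217728 → NEW=255, ERR=-13868100333/134217728
(3,2): OLD=-50419127255/1073741824 → NEW=0, ERR=-50419127255/1073741824
(3,3): OLD=-129453635921/4294967296 → NEW=0, ERR=-129453635921/4294967296
(3,4): OLD=104849393219199/549755813888 → NEW=255, ERR=-35338339322241/549755813888
(3,5): OLD=269180165075309/4398046511104 → NEW=0, ERR=269180165075309/4398046511104
(3,6): OLD=9480133127077043/70368744177664 → NEW=255, ERR=-8463896638227277/70368744177664
(4,0): OLD=470250021649/2147483648 → NEW=255, ERR=-77358308591/2147483648
(4,1): OLD=5827984102365/34359738368 → NEW=255, ERR=-2933749181475/34359738368
(4,2): OLD=63145865107475/549755813888 → NEW=0, ERR=63145865107475/549755813888
(4,3): OLD=329174837864897/4398046511104 → NEW=0, ERR=329174837864897/4398046511104
(4,4): OLD=5990122201250867/35184372088832 → NEW=255, ERR=-2981892681401293/35184372088832
(4,5): OLD=-44497582147308941/1125899906842624 → NEW=0, ERR=-44497582147308941/1125899906842624
(4,6): OLD=-523367916621461995/18014398509481984 → NEW=0, ERR=-523367916621461995/18014398509481984
(5,0): OLD=120250017984743/549755813888 → NEW=255, ERR=-19937714556697/549755813888
(5,1): OLD=618964593775181/4398046511104 → NEW=255, ERR=-502537266556339/4398046511104
(5,2): OLD=56329783007083/35184372088832 → NEW=0, ERR=56329783007083/35184372088832
(5,3): OLD=26846477796012471/281474976710656 → NEW=0, ERR=26846477796012471/281474976710656
(5,4): OLD=3828254263212025917/18014398509481984 → NEW=255, ERR=-765417356705880003/18014398509481984
(5,5): OLD=19645223041768483565/144115188075855872 → NEW=255, ERR=-17104149917574763795/144115188075855872
(5,6): OLD=229492953899094743363/2305843009213693952 → NEW=0, ERR=229492953899094743363/2305843009213693952
Row 0: .#.####
Row 1: #.##...
Row 2: .#.#.#.
Row 3: .#..#.#
Row 4: ##..#..
Row 5: ##..##.

Answer: .#.####
#.##...
.#.#.#.
.#..#.#
##..#..
##..##.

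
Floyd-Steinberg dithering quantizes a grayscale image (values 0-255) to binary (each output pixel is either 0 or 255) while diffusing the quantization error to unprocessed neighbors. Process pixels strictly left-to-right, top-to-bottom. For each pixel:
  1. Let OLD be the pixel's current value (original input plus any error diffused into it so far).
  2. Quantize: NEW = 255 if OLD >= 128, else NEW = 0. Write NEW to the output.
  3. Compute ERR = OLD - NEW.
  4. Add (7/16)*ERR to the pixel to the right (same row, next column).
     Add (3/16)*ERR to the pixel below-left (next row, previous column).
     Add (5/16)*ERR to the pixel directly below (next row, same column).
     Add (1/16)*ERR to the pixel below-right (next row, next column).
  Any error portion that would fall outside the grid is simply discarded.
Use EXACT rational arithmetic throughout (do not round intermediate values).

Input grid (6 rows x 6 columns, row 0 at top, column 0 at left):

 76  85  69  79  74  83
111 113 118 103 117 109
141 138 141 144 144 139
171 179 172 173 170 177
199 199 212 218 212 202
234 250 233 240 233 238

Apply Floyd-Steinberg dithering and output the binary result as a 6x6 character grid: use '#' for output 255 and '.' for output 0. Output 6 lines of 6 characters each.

(0,0): OLD=76 → NEW=0, ERR=76
(0,1): OLD=473/4 → NEW=0, ERR=473/4
(0,2): OLD=7727/64 → NEW=0, ERR=7727/64
(0,3): OLD=134985/1024 → NEW=255, ERR=-126135/1024
(0,4): OLD=329471/16384 → NEW=0, ERR=329471/16384
(0,5): OLD=24064249/262144 → NEW=0, ERR=24064249/262144
(1,0): OLD=10043/64 → NEW=255, ERR=-6277/64
(1,1): OLD=68829/512 → NEW=255, ERR=-61731/512
(1,2): OLD=1429921/16384 → NEW=0, ERR=1429921/16384
(1,3): OLD=7471501/65536 → NEW=0, ERR=7471501/65536
(1,4): OLD=766195463/4194304 → NEW=255, ERR=-303352057/4194304
(1,5): OLD=7200886273/67108864 → NEW=0, ERR=7200886273/67108864
(2,0): OLD=718799/8192 → NEW=0, ERR=718799/8192
(2,1): OLD=39044949/262144 → NEW=255, ERR=-27801771/262144
(2,2): OLD=569229887/4194304 → NEW=255, ERR=-500317633/4194304
(2,3): OLD=4004168455/33554432 → NEW=0, ERR=4004168455/33554432
(2,4): OLD=215662492309/1073741824 → NEW=255, ERR=-58141672811/1073741824
(2,5): OLD=2479422882147/17179869184 → NEW=255, ERR=-1901443759773/17179869184
(3,0): OLD=748828511/4194304 → NEW=255, ERR=-320719009/4194304
(3,1): OLD=3205192051/33554432 → NEW=0, ERR=3205192051/33554432
(3,2): OLD=51609657289/268435456 → NEW=255, ERR=-16841383991/268435456
(3,3): OLD=2838719237403/17179869184 → NEW=255, ERR=-1542147404517/17179869184
(3,4): OLD=13814340746811/137438953472 → NEW=0, ERR=13814340746811/137438953472
(3,5): OLD=402427616949653/2199023255552 → NEW=255, ERR=-158323313216107/2199023255552
(4,0): OLD=103624127281/536870912 → NEW=255, ERR=-33277955279/536870912
(4,1): OLD=1590766323837/8589934592 → NEW=255, ERR=-599666997123/8589934592
(4,2): OLD=41504151551847/274877906944 → NEW=255, ERR=-28589714718873/274877906944
(4,3): OLD=700914811301283/4398046511104 → NEW=255, ERR=-420587049030237/4398046511104
(4,4): OLD=12839629327089875/70368744177664 → NEW=255, ERR=-5104400438214445/70368744177664
(4,5): OLD=173442190462499045/1125899906842624 → NEW=255, ERR=-113662285782370075/1125899906842624
(5,0): OLD=27699477698759/137438953472 → NEW=255, ERR=-7347455436601/137438953472
(5,1): OLD=797893074864439/4398046511104 → NEW=255, ERR=-323608785467081/4398046511104
(5,2): OLD=5137344033999309/35184372088832 → NEW=255, ERR=-3834670848652851/35184372088832
(5,3): OLD=160251453555996063/1125899906842624 → NEW=255, ERR=-126853022688873057/1125899906842624
(5,4): OLD=306546814616398047/2251799813685248 → NEW=255, ERR=-267662137873340193/2251799813685248
(5,5): OLD=5401255053553480043/36028797018963968 → NEW=255, ERR=-3786088186282331797/36028797018963968
Row 0: ...#..
Row 1: ##..#.
Row 2: .##.##
Row 3: #.##.#
Row 4: ######
Row 5: ######

Answer: ...#..
##..#.
.##.##
#.##.#
######
######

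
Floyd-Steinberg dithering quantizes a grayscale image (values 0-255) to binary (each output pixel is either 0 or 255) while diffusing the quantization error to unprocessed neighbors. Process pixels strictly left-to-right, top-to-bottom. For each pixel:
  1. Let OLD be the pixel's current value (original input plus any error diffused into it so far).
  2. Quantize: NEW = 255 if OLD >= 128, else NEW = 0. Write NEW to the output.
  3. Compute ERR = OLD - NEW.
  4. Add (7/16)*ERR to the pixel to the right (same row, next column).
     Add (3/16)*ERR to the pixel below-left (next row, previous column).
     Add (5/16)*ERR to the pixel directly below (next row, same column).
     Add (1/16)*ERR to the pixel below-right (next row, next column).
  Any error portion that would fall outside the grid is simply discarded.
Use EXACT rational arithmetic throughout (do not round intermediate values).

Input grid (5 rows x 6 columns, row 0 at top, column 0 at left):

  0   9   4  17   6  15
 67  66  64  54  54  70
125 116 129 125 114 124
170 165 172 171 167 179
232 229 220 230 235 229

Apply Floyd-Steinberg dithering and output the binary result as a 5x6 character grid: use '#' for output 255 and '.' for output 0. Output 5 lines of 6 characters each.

Answer: ......
......
#####.
.#.#.#
######

Derivation:
(0,0): OLD=0 → NEW=0, ERR=0
(0,1): OLD=9 → NEW=0, ERR=9
(0,2): OLD=127/16 → NEW=0, ERR=127/16
(0,3): OLD=5241/256 → NEW=0, ERR=5241/256
(0,4): OLD=61263/4096 → NEW=0, ERR=61263/4096
(0,5): OLD=1411881/65536 → NEW=0, ERR=1411881/65536
(1,0): OLD=1099/16 → NEW=0, ERR=1099/16
(1,1): OLD=12845/128 → NEW=0, ERR=12845/128
(1,2): OLD=470161/4096 → NEW=0, ERR=470161/4096
(1,3): OLD=1866413/16384 → NEW=0, ERR=1866413/16384
(1,4): OLD=119361047/1048576 → NEW=0, ERR=119361047/1048576
(1,5): OLD=2138566257/16777216 → NEW=0, ERR=2138566257/16777216
(2,0): OLD=338495/2048 → NEW=255, ERR=-183745/2048
(2,1): OLD=8776773/65536 → NEW=255, ERR=-7934907/65536
(2,2): OLD=146308431/1048576 → NEW=255, ERR=-121078449/1048576
(2,3): OLD=1162649687/8388608 → NEW=255, ERR=-976445353/8388608
(2,4): OLD=34807196485/268435456 → NEW=255, ERR=-33643844795/268435456
(2,5): OLD=498710759731/4294967296 → NEW=0, ERR=498710759731/4294967296
(3,0): OLD=125053999/1048576 → NEW=0, ERR=125053999/1048576
(3,1): OLD=1275756643/8388608 → NEW=255, ERR=-863338397/8388608
(3,2): OLD=4126969161/67108864 → NEW=0, ERR=4126969161/67108864
(3,3): OLD=561835670315/4294967296 → NEW=255, ERR=-533380990165/4294967296
(3,4): OLD=3023585179307/34359738368 → NEW=0, ERR=3023585179307/34359738368
(3,5): OLD=135213405196581/549755813888 → NEW=255, ERR=-4974327344859/549755813888
(4,0): OLD=33550657665/134217728 → NEW=255, ERR=-674862975/134217728
(4,1): OLD=458751369645/2147483648 → NEW=255, ERR=-88856960595/2147483648
(4,2): OLD=13152745335351/68719476736 → NEW=255, ERR=-4370721232329/68719476736
(4,3): OLD=201989674045683/1099511627776 → NEW=255, ERR=-78385791037197/1099511627776
(4,4): OLD=3902845314315107/17592186044416 → NEW=255, ERR=-583162127010973/17592186044416
(4,5): OLD=61127818014291157/281474976710656 → NEW=255, ERR=-10648301046926123/281474976710656
Row 0: ......
Row 1: ......
Row 2: #####.
Row 3: .#.#.#
Row 4: ######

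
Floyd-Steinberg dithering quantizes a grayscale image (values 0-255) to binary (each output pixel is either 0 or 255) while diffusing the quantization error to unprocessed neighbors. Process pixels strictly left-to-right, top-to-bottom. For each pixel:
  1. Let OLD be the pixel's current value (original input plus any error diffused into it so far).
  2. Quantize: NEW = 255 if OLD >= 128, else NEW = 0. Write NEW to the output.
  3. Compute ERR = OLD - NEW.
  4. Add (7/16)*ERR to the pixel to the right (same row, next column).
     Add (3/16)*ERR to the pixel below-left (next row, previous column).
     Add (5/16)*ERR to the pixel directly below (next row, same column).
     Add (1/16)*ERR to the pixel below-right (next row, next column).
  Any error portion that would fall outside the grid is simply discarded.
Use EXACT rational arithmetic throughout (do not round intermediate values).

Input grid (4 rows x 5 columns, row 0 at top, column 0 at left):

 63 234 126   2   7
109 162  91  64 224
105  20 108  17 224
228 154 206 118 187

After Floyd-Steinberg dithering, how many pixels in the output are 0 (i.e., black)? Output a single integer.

(0,0): OLD=63 → NEW=0, ERR=63
(0,1): OLD=4185/16 → NEW=255, ERR=105/16
(0,2): OLD=32991/256 → NEW=255, ERR=-32289/256
(0,3): OLD=-217831/4096 → NEW=0, ERR=-217831/4096
(0,4): OLD=-1066065/65536 → NEW=0, ERR=-1066065/65536
(1,0): OLD=33259/256 → NEW=255, ERR=-32021/256
(1,1): OLD=183533/2048 → NEW=0, ERR=183533/2048
(1,2): OLD=5323505/65536 → NEW=0, ERR=5323505/65536
(1,3): OLD=18870685/262144 → NEW=0, ERR=18870685/262144
(1,4): OLD=1036356407/4194304 → NEW=255, ERR=-33191113/4194304
(2,0): OLD=2710399/32768 → NEW=0, ERR=2710399/32768
(2,1): OLD=96055525/1048576 → NEW=0, ERR=96055525/1048576
(2,2): OLD=3230625519/16777216 → NEW=255, ERR=-1047564561/16777216
(2,3): OLD=4233593949/268435456 → NEW=0, ERR=4233593949/268435456
(2,4): OLD=1000410257227/4294967296 → NEW=255, ERR=-94806403253/4294967296
(3,0): OLD=4547035663/16777216 → NEW=255, ERR=268845583/16777216
(3,1): OLD=24575225955/134217728 → NEW=255, ERR=-9650294685/134217728
(3,2): OLD=703144968753/4294967296 → NEW=255, ERR=-392071691727/4294967296
(3,3): OLD=643811023913/8589934592 → NEW=0, ERR=643811023913/8589934592
(3,4): OLD=29395172440493/137438953472 → NEW=255, ERR=-5651760694867/137438953472
Output grid:
  Row 0: .##..  (3 black, running=3)
  Row 1: #...#  (3 black, running=6)
  Row 2: ..#.#  (3 black, running=9)
  Row 3: ###.#  (1 black, running=10)

Answer: 10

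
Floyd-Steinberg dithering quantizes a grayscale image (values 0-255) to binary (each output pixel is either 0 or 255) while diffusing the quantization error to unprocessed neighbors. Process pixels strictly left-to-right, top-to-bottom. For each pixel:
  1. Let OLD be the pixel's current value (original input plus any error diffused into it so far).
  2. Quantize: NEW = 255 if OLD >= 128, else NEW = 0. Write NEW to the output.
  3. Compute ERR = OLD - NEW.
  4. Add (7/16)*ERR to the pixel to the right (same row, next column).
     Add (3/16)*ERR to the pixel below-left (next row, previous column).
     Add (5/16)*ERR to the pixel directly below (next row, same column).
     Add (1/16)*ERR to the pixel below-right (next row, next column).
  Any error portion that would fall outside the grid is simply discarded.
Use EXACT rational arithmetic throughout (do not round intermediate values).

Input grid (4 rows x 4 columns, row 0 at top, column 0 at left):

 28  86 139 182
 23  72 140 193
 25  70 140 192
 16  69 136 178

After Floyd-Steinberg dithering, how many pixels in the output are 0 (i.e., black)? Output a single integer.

(0,0): OLD=28 → NEW=0, ERR=28
(0,1): OLD=393/4 → NEW=0, ERR=393/4
(0,2): OLD=11647/64 → NEW=255, ERR=-4673/64
(0,3): OLD=153657/1024 → NEW=255, ERR=-107463/1024
(1,0): OLD=3211/64 → NEW=0, ERR=3211/64
(1,1): OLD=57709/512 → NEW=0, ERR=57709/512
(1,2): OLD=2506065/16384 → NEW=255, ERR=-1671855/16384
(1,3): OLD=29097479/262144 → NEW=0, ERR=29097479/262144
(2,0): OLD=506367/8192 → NEW=0, ERR=506367/8192
(2,1): OLD=30479109/262144 → NEW=0, ERR=30479109/262144
(2,2): OLD=97955921/524288 → NEW=255, ERR=-35737519/524288
(2,3): OLD=1597925533/8388608 → NEW=255, ERR=-541169507/8388608
(3,0): OLD=239564911/4194304 → NEW=0, ERR=239564911/4194304
(3,1): OLD=8147354161/67108864 → NEW=0, ERR=8147354161/67108864
(3,2): OLD=175002938767/1073741824 → NEW=255, ERR=-98801226353/1073741824
(3,3): OLD=1946869206889/17179869184 → NEW=0, ERR=1946869206889/17179869184
Output grid:
  Row 0: ..##  (2 black, running=2)
  Row 1: ..#.  (3 black, running=5)
  Row 2: ..##  (2 black, running=7)
  Row 3: ..#.  (3 black, running=10)

Answer: 10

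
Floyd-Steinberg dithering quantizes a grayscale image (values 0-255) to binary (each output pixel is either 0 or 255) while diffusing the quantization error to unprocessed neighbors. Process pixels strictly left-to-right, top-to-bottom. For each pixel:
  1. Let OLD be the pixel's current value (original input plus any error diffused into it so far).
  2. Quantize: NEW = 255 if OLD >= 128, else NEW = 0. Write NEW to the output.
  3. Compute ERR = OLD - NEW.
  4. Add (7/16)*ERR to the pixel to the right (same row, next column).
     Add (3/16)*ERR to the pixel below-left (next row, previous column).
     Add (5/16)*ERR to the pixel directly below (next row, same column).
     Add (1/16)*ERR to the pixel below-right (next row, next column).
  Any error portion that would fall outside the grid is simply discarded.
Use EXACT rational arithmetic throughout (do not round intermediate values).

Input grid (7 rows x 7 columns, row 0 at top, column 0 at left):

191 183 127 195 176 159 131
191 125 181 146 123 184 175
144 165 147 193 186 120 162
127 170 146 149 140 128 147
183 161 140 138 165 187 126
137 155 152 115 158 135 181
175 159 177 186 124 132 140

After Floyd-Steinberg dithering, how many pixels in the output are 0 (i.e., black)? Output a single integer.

Answer: 19

Derivation:
(0,0): OLD=191 → NEW=255, ERR=-64
(0,1): OLD=155 → NEW=255, ERR=-100
(0,2): OLD=333/4 → NEW=0, ERR=333/4
(0,3): OLD=14811/64 → NEW=255, ERR=-1509/64
(0,4): OLD=169661/1024 → NEW=255, ERR=-91459/1024
(0,5): OLD=1964843/16384 → NEW=0, ERR=1964843/16384
(0,6): OLD=48094765/262144 → NEW=255, ERR=-18751955/262144
(1,0): OLD=609/4 → NEW=255, ERR=-411/4
(1,1): OLD=1933/32 → NEW=0, ERR=1933/32
(1,2): OLD=228119/1024 → NEW=255, ERR=-33001/1024
(1,3): OLD=231401/2048 → NEW=0, ERR=231401/2048
(1,4): OLD=43393673/262144 → NEW=255, ERR=-23453047/262144
(1,5): OLD=342549339/2097152 → NEW=255, ERR=-192224421/2097152
(1,6): OLD=4027876357/33554432 → NEW=0, ERR=4027876357/33554432
(2,0): OLD=63087/512 → NEW=0, ERR=63087/512
(2,1): OLD=3691639/16384 → NEW=255, ERR=-486281/16384
(2,2): OLD=39034441/262144 → NEW=255, ERR=-27812279/262144
(2,3): OLD=342051981/2097152 → NEW=255, ERR=-192721779/2097152
(2,4): OLD=903557845/8388608 → NEW=0, ERR=903557845/8388608
(2,5): OLD=83427814475/536870912 → NEW=255, ERR=-53474268085/536870912
(2,6): OLD=1290270184093/8589934592 → NEW=255, ERR=-900163136867/8589934592
(3,0): OLD=41927365/262144 → NEW=255, ERR=-24919355/262144
(3,1): OLD=224278711/2097152 → NEW=0, ERR=224278711/2097152
(3,2): OLD=294749849/2097152 → NEW=255, ERR=-240023911/2097152
(3,3): OLD=11244016991/134217728 → NEW=0, ERR=11244016991/134217728
(3,4): OLD=1596802249349/8589934592 → NEW=255, ERR=-593631071611/8589934592
(3,5): OLD=3691790459509/68719476736 → NEW=0, ERR=3691790459509/68719476736
(3,6): OLD=144619510710075/1099511627776 → NEW=255, ERR=-135755954372805/1099511627776
(4,0): OLD=5816522989/33554432 → NEW=255, ERR=-2739857171/33554432
(4,1): OLD=70488688347/536870912 → NEW=255, ERR=-66413394213/536870912
(4,2): OLD=622810031217/8589934592 → NEW=0, ERR=622810031217/8589934592
(4,3): OLD=12080150040243/68719476736 → NEW=255, ERR=-5443316527437/68719476736
(4,4): OLD=34100817026115/274877906944 → NEW=0, ERR=34100817026115/274877906944
(4,5): OLD=4056652263513109/17592186044416 → NEW=255, ERR=-429355177812971/17592186044416
(4,6): OLD=22544982828661763/281474976710656 → NEW=0, ERR=22544982828661763/281474976710656
(5,0): OLD=758392282785/8589934592 → NEW=0, ERR=758392282785/8589934592
(5,1): OLD=11232869444245/68719476736 → NEW=255, ERR=-6290597123435/68719476736
(5,2): OLD=30793281191253/274877906944 → NEW=0, ERR=30793281191253/274877906944
(5,3): OLD=91836794830535/549755813888 → NEW=255, ERR=-48350937710905/549755813888
(5,4): OLD=41873143156934943/281474976710656 → NEW=255, ERR=-29902975904282337/281474976710656
(5,5): OLD=233435444630364985/2251799813685248 → NEW=0, ERR=233435444630364985/2251799813685248
(5,6): OLD=9002102223231443335/36028797018963968 → NEW=255, ERR=-185241016604368505/36028797018963968
(6,0): OLD=203878434801895/1099511627776 → NEW=255, ERR=-76497030280985/1099511627776
(6,1): OLD=2225024185711965/17592186044416 → NEW=0, ERR=2225024185711965/17592186044416
(6,2): OLD=68998007275124587/281474976710656 → NEW=255, ERR=-2778111786092693/281474976710656
(6,3): OLD=318133869937671333/2251799813685248 → NEW=255, ERR=-256075082552066907/2251799813685248
(6,4): OLD=990593554671499139/18014398509481984 → NEW=0, ERR=990593554671499139/18014398509481984
(6,5): OLD=104252660674320842511/576460752303423488 → NEW=255, ERR=-42744831163052146929/576460752303423488
(6,6): OLD=1036998459515327540377/9223372036854775808 → NEW=0, ERR=1036998459515327540377/9223372036854775808
Output grid:
  Row 0: ##.##.#  (2 black, running=2)
  Row 1: #.#.##.  (3 black, running=5)
  Row 2: .###.##  (2 black, running=7)
  Row 3: #.#.#.#  (3 black, running=10)
  Row 4: ##.#.#.  (3 black, running=13)
  Row 5: .#.##.#  (3 black, running=16)
  Row 6: #.##.#.  (3 black, running=19)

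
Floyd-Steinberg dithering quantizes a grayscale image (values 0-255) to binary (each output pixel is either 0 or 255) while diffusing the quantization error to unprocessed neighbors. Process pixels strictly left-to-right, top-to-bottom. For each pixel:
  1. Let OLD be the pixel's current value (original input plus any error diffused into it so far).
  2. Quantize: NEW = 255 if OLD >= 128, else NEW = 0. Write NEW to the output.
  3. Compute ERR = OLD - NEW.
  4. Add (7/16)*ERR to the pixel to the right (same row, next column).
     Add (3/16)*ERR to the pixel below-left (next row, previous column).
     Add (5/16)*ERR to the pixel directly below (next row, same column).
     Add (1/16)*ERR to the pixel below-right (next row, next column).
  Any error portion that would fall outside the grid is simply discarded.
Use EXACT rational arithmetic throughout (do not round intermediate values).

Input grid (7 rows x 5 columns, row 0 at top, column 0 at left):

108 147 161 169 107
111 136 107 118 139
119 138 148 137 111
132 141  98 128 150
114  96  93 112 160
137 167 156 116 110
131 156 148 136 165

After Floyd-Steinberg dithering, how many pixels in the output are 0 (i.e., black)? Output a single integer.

(0,0): OLD=108 → NEW=0, ERR=108
(0,1): OLD=777/4 → NEW=255, ERR=-243/4
(0,2): OLD=8603/64 → NEW=255, ERR=-7717/64
(0,3): OLD=119037/1024 → NEW=0, ERR=119037/1024
(0,4): OLD=2586347/16384 → NEW=255, ERR=-1591573/16384
(1,0): OLD=8535/64 → NEW=255, ERR=-7785/64
(1,1): OLD=24545/512 → NEW=0, ERR=24545/512
(1,2): OLD=1774261/16384 → NEW=0, ERR=1774261/16384
(1,3): OLD=11531377/65536 → NEW=255, ERR=-5180303/65536
(1,4): OLD=85276851/1048576 → NEW=0, ERR=85276851/1048576
(2,0): OLD=737083/8192 → NEW=0, ERR=737083/8192
(2,1): OLD=53752057/262144 → NEW=255, ERR=-13094663/262144
(2,2): OLD=621438635/4194304 → NEW=255, ERR=-448108885/4194304
(2,3): OLD=5876988241/67108864 → NEW=0, ERR=5876988241/67108864
(2,4): OLD=182308222199/1073741824 → NEW=255, ERR=-91495942921/1073741824
(3,0): OLD=632297419/4194304 → NEW=255, ERR=-437250101/4194304
(3,1): OLD=2193542959/33554432 → NEW=0, ERR=2193542959/33554432
(3,2): OLD=114366320373/1073741824 → NEW=0, ERR=114366320373/1073741824
(3,3): OLD=385067856765/2147483648 → NEW=255, ERR=-162540473475/2147483648
(3,4): OLD=3289281635377/34359738368 → NEW=0, ERR=3289281635377/34359738368
(4,0): OLD=50293908805/536870912 → NEW=0, ERR=50293908805/536870912
(4,1): OLD=2935511973637/17179869184 → NEW=255, ERR=-1445354668283/17179869184
(4,2): OLD=21817590929259/274877906944 → NEW=0, ERR=21817590929259/274877906944
(4,3): OLD=649498979988997/4398046511104 → NEW=255, ERR=-472002880342523/4398046511104
(4,4): OLD=9727236262993059/70368744177664 → NEW=255, ERR=-8216793502311261/70368744177664
(5,0): OLD=41369234655279/274877906944 → NEW=255, ERR=-28724631615441/274877906944
(5,1): OLD=254488113339789/2199023255552 → NEW=0, ERR=254488113339789/2199023255552
(5,2): OLD=14499745516705333/70368744177664 → NEW=255, ERR=-3444284248598987/70368744177664
(5,3): OLD=12417272949276539/281474976710656 → NEW=0, ERR=12417272949276539/281474976710656
(5,4): OLD=387772815267543641/4503599627370496 → NEW=0, ERR=387772815267543641/4503599627370496
(6,0): OLD=4223631819038719/35184372088832 → NEW=0, ERR=4223631819038719/35184372088832
(6,1): OLD=257802970629007793/1125899906842624 → NEW=255, ERR=-29301505615861327/1125899906842624
(6,2): OLD=2464782889625675819/18014398509481984 → NEW=255, ERR=-2128888730292230101/18014398509481984
(6,3): OLD=32042174403924861977/288230376151711744 → NEW=0, ERR=32042174403924861977/288230376151711744
(6,4): OLD=1122026002253666179055/4611686018427387904 → NEW=255, ERR=-53953932445317736465/4611686018427387904
Output grid:
  Row 0: .##.#  (2 black, running=2)
  Row 1: #..#.  (3 black, running=5)
  Row 2: .##.#  (2 black, running=7)
  Row 3: #..#.  (3 black, running=10)
  Row 4: .#.##  (2 black, running=12)
  Row 5: #.#..  (3 black, running=15)
  Row 6: .##.#  (2 black, running=17)

Answer: 17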